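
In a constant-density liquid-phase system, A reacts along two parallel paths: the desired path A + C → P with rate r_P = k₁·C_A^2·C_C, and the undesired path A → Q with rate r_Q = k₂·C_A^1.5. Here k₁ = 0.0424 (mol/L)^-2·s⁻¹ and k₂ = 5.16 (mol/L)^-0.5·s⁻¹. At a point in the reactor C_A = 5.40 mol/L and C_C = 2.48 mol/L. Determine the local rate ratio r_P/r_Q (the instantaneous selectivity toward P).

S_{P/Q} = r_P/r_Q = (k₁·C_A^2·C_C)/(k₂·C_A^1.5) = (k₁/k₂)·C_A^0.5·C_C.
= (0.0424×5.400^2×2.480) / (5.16×5.400^1.5) = 3.066/64.75 = 0.0474.
Since the desired path is higher order in A, keeping C_A high (PFR or concentrated feed) favours P.

0.0474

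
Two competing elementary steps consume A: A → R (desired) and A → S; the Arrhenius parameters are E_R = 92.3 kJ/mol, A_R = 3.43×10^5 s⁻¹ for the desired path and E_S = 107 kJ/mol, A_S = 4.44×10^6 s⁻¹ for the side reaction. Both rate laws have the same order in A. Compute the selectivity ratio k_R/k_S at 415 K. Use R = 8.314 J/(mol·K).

k_R/k_S = (A_R/A_S)·exp[−(E_R−E_S)/(RT)] = (A_R/A_S)·exp[(E_S−E_R)/(RT)].
(E_S−E_R)/(RT) = (107−92.3)×10³/(8.314×415) = 14700/3450 = 4.260.
k_R/k_S = (3.43×10^5/4.44×10^6)·exp(4.260) = 0.07725 × 70.84 = 5.47.
Since E_R < E_S, lowering the temperature improves selectivity toward R.

5.47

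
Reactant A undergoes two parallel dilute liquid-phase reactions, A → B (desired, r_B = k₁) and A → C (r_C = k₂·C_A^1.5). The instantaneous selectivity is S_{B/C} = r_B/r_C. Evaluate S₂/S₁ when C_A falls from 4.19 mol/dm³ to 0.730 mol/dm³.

S_{B/C} = (k₁/k₂)·C_A^-1.5, so S₂/S₁ = (C_{A,2}/C_{A,1})^-1.5.
= (0.730/4.19)^(-1.5) = (0.1742)^(-1.5) = 13.8.

13.8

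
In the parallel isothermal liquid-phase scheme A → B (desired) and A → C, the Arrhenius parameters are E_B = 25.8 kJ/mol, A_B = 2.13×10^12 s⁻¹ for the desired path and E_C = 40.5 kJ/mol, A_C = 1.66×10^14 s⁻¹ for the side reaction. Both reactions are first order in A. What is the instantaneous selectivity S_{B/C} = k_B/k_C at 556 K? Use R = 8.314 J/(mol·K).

0.309

k_B/k_C = (A_B/A_C)·exp[−(E_B−E_C)/(RT)] = (A_B/A_C)·exp[(E_C−E_B)/(RT)].
(E_C−E_B)/(RT) = (40.5−25.8)×10³/(8.314×556) = 14700/4623 = 3.180.
k_B/k_C = (2.13×10^12/1.66×10^14)·exp(3.180) = 0.01283 × 24.05 = 0.309.
Since E_B < E_C, lowering the temperature improves selectivity toward B.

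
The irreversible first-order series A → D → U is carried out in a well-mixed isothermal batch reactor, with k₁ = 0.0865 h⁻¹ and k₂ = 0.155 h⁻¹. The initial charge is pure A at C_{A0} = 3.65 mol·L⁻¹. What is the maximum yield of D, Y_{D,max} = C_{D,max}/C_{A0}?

For a first-order series the maximum intermediate yield is C_{D,max}/C_{A0} = (k₁/k₂)^[k₂/(k₂−k₁)].
= (0.0865/0.155)^(0.155/(0.155−0.0865)) = (0.5581)^(2.263) = 0.2672.

0.267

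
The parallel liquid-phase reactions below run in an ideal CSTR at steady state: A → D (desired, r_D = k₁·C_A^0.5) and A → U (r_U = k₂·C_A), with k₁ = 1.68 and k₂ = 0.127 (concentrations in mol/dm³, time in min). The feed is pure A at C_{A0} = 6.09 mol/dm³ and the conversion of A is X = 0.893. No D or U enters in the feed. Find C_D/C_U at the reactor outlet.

16.4

Exit C_A = C_{A0}(1−X) = 6.09×0.107 = 0.6516 mol/dm³.
A CSTR operates uniformly at the exit composition, giving r_D = 1.356 and r_U = 0.08276 (each k·C_A^n at C_A = 0.6516).
Overall selectivity = C_D/C_U = r_Dτ/(r_Uτ) = r_D/r_U = 16.4.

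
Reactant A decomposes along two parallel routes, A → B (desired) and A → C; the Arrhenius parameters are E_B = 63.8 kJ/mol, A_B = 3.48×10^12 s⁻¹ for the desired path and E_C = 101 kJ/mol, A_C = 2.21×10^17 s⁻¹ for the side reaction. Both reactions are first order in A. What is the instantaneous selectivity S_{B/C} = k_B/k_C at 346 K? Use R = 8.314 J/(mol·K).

k_B/k_C = (A_B/A_C)·exp[−(E_B−E_C)/(RT)] = (A_B/A_C)·exp[(E_C−E_B)/(RT)].
(E_C−E_B)/(RT) = (101−63.8)×10³/(8.314×346) = 37200/2877 = 12.93.
k_B/k_C = (3.48×10^12/2.21×10^17)·exp(12.93) = 1.575×10^-5 × 4.132×10^5 = 6.51.
Since E_B < E_C, lowering the temperature improves selectivity toward B.

6.51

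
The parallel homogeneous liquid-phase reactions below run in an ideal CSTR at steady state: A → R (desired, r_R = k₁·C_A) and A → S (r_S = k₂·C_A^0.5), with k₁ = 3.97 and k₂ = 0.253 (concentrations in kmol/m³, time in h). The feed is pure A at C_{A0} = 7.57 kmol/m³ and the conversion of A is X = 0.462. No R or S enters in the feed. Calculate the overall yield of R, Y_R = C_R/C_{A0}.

Exit C_A = C_{A0}(1−X) = 7.57×0.538 = 4.073 kmol/m³.
A CSTR operates uniformly at the exit composition, giving r_R = 16.17 and r_S = 0.5106 (each k·C_A^n at C_A = 4.073).
Fraction of consumed A going to R: r_R/(r_R+r_S) = 0.9694.
C_R = 0.9694·C_{A0}·X = 0.9694×7.57×0.462 = 3.39 kmol/m³; Y_R = C_R/C_{A0} = 0.448.

0.448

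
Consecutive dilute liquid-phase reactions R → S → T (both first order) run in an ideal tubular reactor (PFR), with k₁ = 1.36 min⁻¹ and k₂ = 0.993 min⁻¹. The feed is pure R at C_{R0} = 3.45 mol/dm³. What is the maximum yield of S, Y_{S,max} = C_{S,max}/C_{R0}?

Evaluating C_S at τ_opt = ln(k₂/k₁)/(k₂−k₁) gives C_{S,max}/C_{R0} = (k₁/k₂)^[k₂/(k₂−k₁)].
= (1.36/0.993)^(0.993/(0.993−1.36)) = (1.370)^(-2.706) = 0.4270.

0.427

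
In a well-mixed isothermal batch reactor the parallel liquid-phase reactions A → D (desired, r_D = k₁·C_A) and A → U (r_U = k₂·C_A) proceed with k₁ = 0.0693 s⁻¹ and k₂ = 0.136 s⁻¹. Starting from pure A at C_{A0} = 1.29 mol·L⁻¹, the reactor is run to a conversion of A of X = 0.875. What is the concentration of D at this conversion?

C_A = C_{A0}(1−X) = 0.1613 mol·L⁻¹.
Both paths are first order in A, so the instantaneous fraction to D is constant: dC_D/d(−C_A) = k₁/(k₁+k₂) = 0.3376.
C_D = 0.3376·(C_{A0}−C_A) = 0.3376×1.129 = 0.381 mol·L⁻¹.

0.381 mol·L⁻¹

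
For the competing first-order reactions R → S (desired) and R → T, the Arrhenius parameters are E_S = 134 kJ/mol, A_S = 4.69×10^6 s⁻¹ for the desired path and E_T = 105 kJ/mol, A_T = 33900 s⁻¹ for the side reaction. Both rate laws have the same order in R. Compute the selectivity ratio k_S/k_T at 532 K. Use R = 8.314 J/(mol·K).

0.197

k_S/k_T = (A_S/A_T)·exp[−(E_S−E_T)/(RT)] = (A_S/A_T)·exp[(E_T−E_S)/(RT)].
(E_T−E_S)/(RT) = (105−134)×10³/(8.314×532) = -29000/4423 = -6.557.
k_S/k_T = (4.69×10^6/33900)·exp(-6.557) = 138.3 × 0.001421 = 0.197.
Since E_S > E_T, raising the temperature improves selectivity toward S.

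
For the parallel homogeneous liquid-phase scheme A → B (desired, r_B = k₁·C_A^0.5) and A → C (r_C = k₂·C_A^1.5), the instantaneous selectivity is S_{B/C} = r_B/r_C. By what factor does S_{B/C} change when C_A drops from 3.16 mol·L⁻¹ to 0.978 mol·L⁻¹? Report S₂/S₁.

3.23

S_{B/C} = (k₁/k₂)·C_A⁻¹, so S₂/S₁ = (C_{A,2}/C_{A,1})⁻¹.
= 3.16/0.978 = 3.23.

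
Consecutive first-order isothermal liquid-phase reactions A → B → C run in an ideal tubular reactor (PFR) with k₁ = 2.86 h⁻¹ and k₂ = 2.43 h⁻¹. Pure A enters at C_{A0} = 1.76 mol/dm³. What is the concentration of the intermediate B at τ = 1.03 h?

0.343 mol/dm³

Solving the coupled first-order balances gives C_B(τ) = [k₁/(k₂−k₁)]·C_{A0}·(e^(−k₁τ) − e^(−k₂τ)).
e^(−k₁τ) = e^(−2.86×1.03) = e^(−2.946) = 0.05256; e^(−k₂τ) = e^(−2.503) = 0.08185.
C_B = 2.86×1.76/(2.43−2.86) × (0.05256−0.08185) = (-11.71)×(-0.02929) = 0.3428 mol/dm³.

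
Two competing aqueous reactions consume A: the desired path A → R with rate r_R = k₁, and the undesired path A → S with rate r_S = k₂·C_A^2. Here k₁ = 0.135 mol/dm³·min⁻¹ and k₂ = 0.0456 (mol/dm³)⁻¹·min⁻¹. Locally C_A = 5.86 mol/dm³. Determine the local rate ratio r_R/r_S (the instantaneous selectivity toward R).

0.0862

S_{R/S} = r_R/r_S = (k₁)/(k₂·C_A^2) = (k₁/k₂)·C_A^-2.
= (0.135) / (0.0456×5.860^2) = 0.1350/1.566 = 0.0862.
The undesired path is higher order in A, so low C_A (CSTR or dilute feed) favours R.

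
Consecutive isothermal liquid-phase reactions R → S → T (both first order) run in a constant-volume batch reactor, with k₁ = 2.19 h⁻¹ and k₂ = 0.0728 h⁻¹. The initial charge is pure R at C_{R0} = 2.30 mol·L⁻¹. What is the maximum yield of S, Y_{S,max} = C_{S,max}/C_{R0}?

For a first-order series the maximum intermediate yield is C_{S,max}/C_{R0} = (k₁/k₂)^[k₂/(k₂−k₁)].
= (2.19/0.0728)^(0.0728/(0.0728−2.19)) = (30.08)^(-0.03439) = 0.8895.

0.890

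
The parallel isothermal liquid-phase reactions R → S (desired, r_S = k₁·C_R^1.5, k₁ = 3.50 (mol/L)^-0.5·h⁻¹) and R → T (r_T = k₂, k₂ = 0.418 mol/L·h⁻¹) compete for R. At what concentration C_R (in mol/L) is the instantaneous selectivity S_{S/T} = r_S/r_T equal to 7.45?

0.925 mol/L

S_{S/T} = (k₁/k₂)·C_R^1.5 ⇒ C_R = (S·k₂/k₁)^(1/1.5).
= (7.45×0.418/3.50)^(0.6667) = (0.8897)^(0.6667) = 0.925 mol/L.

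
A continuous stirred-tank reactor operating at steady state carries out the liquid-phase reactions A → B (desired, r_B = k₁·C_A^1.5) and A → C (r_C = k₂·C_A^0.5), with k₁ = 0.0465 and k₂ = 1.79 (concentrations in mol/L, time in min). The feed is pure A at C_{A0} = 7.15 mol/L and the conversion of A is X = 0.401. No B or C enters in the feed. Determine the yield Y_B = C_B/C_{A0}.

Exit C_A = C_{A0}(1−X) = 7.15×0.599 = 4.283 mol/L.
In a CSTR the entire volume is at exit conditions, so r_B = 0.0465×4.283^1.5 = 0.4121 and r_C = 1.79×4.283^0.5 = 3.704.
Fraction of consumed A going to B: r_B/(r_B+r_C) = 0.1001.
C_B = 0.1001·C_{A0}·X = 0.1001×7.15×0.401 = 0.287 mol/L; Y_B = C_B/C_{A0} = 0.0401.

0.0401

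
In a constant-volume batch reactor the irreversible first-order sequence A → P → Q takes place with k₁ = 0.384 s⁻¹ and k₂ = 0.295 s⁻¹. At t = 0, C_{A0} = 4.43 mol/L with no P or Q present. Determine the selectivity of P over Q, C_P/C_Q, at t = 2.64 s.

1.86

The intermediate concentration in a first-order A→B→C sequence is C_P = k₁C_{A0}(e^(−k₁t) − e^(−k₂t))/(k₂−k₁).
e^(−k₁t) = e^(−0.384×2.64) = e^(−1.014) = 0.3629; e^(−k₂t) = e^(−0.7788) = 0.4590.
C_P = 0.384×4.43/(0.295−0.384) × (0.3629−0.4590) = (-19.11)×(-0.09610) = 1.837 mol/L.
C_A = C_{A0}e^(−k₁t) = 1.607 mol/L, so C_Q = C_{A0}−C_A−C_P = 0.9857 mol/L; C_P/C_Q = 1.86.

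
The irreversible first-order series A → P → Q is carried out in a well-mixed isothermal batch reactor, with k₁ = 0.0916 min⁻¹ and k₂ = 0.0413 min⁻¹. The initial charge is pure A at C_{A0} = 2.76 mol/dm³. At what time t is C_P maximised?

Setting dC_P/dt = 0 gives t_opt = ln(k₂/k₁)/(k₂−k₁).
= ln(0.0413/0.0916)/(0.0413−0.0916) = ln(0.4509)/-0.05030 = -0.7966/-0.05030 = 15.8 min.

15.8 min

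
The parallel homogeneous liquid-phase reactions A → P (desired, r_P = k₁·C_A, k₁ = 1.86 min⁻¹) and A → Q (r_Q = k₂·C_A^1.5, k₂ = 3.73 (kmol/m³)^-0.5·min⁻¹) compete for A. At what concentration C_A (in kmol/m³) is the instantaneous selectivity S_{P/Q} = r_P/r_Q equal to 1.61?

S_{P/Q} = (k₁/k₂)·C_A^-0.5 ⇒ C_A = (S·k₂/k₁)^(-2).
= (1.61×3.73/1.86)^(-2) = (3.229)^(-2) = 0.0959 kmol/m³.

0.0959 kmol/m³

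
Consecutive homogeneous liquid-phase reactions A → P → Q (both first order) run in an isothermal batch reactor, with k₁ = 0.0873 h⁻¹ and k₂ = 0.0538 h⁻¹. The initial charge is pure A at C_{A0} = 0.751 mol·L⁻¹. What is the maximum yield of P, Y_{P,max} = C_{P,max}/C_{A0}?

At the optimum, C_{P,max}/C_{A0} = (k₁/k₂)^[k₂/(k₂−k₁)].
= (0.0873/0.0538)^(0.0538/(0.0538−0.0873)) = (1.623)^(-1.606) = 0.4596.

0.460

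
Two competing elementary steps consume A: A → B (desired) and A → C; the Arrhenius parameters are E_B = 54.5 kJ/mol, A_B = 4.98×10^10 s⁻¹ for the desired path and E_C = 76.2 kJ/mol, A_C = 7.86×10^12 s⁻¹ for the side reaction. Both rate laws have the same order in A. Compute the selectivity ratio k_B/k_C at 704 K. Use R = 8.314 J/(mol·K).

0.258

k_B/k_C = (A_B/A_C)·exp[−(E_B−E_C)/(RT)] = (A_B/A_C)·exp[(E_C−E_B)/(RT)].
(E_C−E_B)/(RT) = (76.2−54.5)×10³/(8.314×704) = 21700/5853 = 3.707.
k_B/k_C = (4.98×10^10/7.86×10^12)·exp(3.707) = 0.006336 × 40.75 = 0.258.
Since E_B < E_C, lowering the temperature improves selectivity toward B.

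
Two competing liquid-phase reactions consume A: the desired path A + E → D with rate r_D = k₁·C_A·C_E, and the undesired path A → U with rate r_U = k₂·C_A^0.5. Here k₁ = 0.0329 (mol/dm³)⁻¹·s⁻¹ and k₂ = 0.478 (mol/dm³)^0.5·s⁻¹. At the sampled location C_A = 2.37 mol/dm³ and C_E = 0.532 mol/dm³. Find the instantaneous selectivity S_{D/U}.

0.0564

S_{D/U} = r_D/r_U = (k₁·C_A·C_E)/(k₂·C_A^0.5) = (k₁/k₂)·C_A^0.5·C_E.
= (0.0329×2.370×0.5320) / (0.478×2.370^0.5) = 0.04148/0.7359 = 0.0564.
Since the desired path is higher order in A, keeping C_A high (PFR or concentrated feed) favours D.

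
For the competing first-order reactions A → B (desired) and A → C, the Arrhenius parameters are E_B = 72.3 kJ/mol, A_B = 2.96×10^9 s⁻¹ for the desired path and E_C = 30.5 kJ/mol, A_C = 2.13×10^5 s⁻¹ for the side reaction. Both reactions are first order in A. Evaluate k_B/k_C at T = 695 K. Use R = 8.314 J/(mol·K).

10.0

k_B/k_C = (A_B/A_C)·exp[−(E_B−E_C)/(RT)] = (A_B/A_C)·exp[(E_C−E_B)/(RT)].
(E_C−E_B)/(RT) = (30.5−72.3)×10³/(8.314×695) = -41800/5778 = -7.234.
k_B/k_C = (2.96×10^9/2.13×10^5)·exp(-7.234) = 13897 × 7.216×10^-4 = 10.0.
Since E_B > E_C, raising the temperature improves selectivity toward B.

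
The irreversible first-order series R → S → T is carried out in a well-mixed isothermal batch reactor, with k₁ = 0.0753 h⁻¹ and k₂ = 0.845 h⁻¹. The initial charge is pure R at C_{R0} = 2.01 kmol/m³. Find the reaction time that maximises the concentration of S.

The intermediate peaks when r₁ = r₂, i.e. k₁e^(−k₁t) = k₂e^(−k₂t), giving t_opt = ln(k₂/k₁)/(k₂−k₁).
= ln(0.845/0.0753)/(0.845−0.0753) = ln(11.22)/0.7697 = 2.418/0.7697 = 3.14 h.

3.14 h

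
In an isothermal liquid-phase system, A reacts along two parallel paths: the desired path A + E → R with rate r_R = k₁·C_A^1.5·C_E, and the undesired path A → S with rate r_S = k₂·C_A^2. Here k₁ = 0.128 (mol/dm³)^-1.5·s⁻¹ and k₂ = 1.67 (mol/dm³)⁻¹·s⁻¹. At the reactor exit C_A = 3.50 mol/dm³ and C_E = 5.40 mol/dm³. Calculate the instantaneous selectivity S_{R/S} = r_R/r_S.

S_{R/S} = r_R/r_S = (k₁·C_A^1.5·C_E)/(k₂·C_A^2) = (k₁/k₂)·C_A^-0.5·C_E.
= (0.128×3.500^1.5×5.400) / (1.67×3.500^2) = 4.526/20.46 = 0.221.
The undesired path is higher order in A, so low C_A (CSTR or dilute feed) favours R.

0.221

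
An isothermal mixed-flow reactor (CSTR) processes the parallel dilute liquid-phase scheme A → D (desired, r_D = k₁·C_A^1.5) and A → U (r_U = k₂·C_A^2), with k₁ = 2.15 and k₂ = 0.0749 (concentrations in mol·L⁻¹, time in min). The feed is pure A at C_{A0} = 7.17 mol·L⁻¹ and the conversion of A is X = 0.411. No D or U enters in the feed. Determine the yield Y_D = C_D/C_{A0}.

Exit C_A = C_{A0}(1−X) = 7.17×0.589 = 4.223 mol·L⁻¹.
In a CSTR the entire volume is at exit conditions, so r_D = 2.15×4.223^1.5 = 18.66 and r_U = 0.0749×4.223^2 = 1.336.
Fraction of consumed A going to D: r_D/(r_D+r_U) = 0.9332.
C_D = 0.9332·C_{A0}·X = 0.9332×7.17×0.411 = 2.75 mol·L⁻¹; Y_D = C_D/C_{A0} = 0.384.

0.384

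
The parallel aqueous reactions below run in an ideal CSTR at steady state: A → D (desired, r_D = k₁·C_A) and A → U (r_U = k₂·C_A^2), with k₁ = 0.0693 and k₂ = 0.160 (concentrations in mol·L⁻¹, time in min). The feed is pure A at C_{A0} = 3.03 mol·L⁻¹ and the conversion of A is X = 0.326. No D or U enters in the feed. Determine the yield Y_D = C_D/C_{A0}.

Exit C_A = C_{A0}(1−X) = 3.03×0.674 = 2.042 mol·L⁻¹.
A CSTR operates uniformly at the exit composition, giving r_D = 0.1415 and r_U = 0.6673 (each k·C_A^n at C_A = 2.042).
Fraction of consumed A going to D: r_D/(r_D+r_U) = 0.1750.
C_D = 0.1750·C_{A0}·X = 0.1750×3.03×0.326 = 0.173 mol·L⁻¹; Y_D = C_D/C_{A0} = 0.0570.

0.0570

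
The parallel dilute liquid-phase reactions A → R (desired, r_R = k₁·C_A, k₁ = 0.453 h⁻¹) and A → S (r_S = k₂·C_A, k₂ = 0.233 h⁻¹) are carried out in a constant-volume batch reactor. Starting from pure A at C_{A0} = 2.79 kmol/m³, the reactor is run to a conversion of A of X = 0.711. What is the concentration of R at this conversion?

1.31 kmol/m³

C_A = C_{A0}(1−X) = 0.8063 kmol/m³.
Both paths are first order in A, so the instantaneous fraction to R is constant: dC_R/d(−C_A) = k₁/(k₁+k₂) = 0.6603.
C_R = 0.6603·(C_{A0}−C_A) = 0.6603×1.984 = 1.31 kmol/m³.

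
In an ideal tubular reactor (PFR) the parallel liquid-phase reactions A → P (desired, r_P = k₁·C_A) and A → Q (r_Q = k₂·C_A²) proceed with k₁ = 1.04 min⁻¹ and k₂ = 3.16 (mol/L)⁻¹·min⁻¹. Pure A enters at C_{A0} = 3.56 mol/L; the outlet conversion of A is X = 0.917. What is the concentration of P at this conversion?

0.602 mol/L

C_A = C_{A0}(1−X) = 0.2955 mol/L.
Along a PFR/batch, dC_P/dC_A = −r_P/(r_P+r_Q) = −k₁/(k₁+k₂·C_A).
Integrating from C_{A0} to C_A: C_P = (1.04/3.16)·ln[(1.04+3.16·3.56)/(1.04+3.16·0.295)] = 0.3291·ln(12.29/1.974) = 0.6019 mol/L.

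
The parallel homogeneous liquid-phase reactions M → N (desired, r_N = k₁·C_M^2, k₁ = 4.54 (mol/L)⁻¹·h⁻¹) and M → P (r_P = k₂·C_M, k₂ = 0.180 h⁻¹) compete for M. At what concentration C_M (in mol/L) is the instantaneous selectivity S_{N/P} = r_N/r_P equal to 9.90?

0.393 mol/L

S_{N/P} = (k₁/k₂)·C_M ⇒ C_M = S·k₂/k₁.
= 9.90×0.180/4.54 = 0.393 mol/L.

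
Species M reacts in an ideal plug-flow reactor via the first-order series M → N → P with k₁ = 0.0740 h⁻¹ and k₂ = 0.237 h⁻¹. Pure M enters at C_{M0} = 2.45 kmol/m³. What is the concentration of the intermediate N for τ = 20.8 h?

0.231 kmol/m³

For first-order series with pure M initially, C_N(τ) = k₁C_{M0}/(k₂−k₁)·(e^(−k₁τ) − e^(−k₂τ)).
e^(−k₁τ) = e^(−0.0740×20.8) = e^(−1.539) = 0.2146; e^(−k₂τ) = e^(−4.930) = 0.007229.
C_N = 0.0740×2.45/(0.237−0.0740) × (0.2146−0.007229) = 1.112×0.2073 = 0.2306 kmol/m³.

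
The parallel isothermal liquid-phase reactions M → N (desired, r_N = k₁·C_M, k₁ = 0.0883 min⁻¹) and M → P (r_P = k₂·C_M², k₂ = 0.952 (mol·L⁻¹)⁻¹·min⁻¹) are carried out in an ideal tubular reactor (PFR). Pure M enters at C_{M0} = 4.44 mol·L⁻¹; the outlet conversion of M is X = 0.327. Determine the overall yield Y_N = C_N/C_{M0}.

C_M = C_{M0}(1−X) = 2.988 mol·L⁻¹.
Along a PFR/batch, dC_N/dC_M = −r_N/(r_N+r_P) = −k₁/(k₁+k₂·C_M).
Integrating from C_{M0} to C_M: C_N = (0.0883/0.952)·ln[(0.0883+0.952·4.44)/(0.0883+0.952·2.99)] = 0.09275·ln(4.315/2.933) = 0.03581 mol·L⁻¹.
Y_N = C_N/C_{M0} = 0.03581/4.44 = 0.00807.

0.00807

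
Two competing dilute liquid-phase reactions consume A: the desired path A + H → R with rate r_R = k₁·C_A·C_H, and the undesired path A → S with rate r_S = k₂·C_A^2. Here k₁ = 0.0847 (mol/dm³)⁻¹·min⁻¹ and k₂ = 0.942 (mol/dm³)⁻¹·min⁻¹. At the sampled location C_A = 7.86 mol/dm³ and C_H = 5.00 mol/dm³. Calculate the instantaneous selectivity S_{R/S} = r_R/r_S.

S_{R/S} = r_R/r_S = (k₁·C_A·C_H)/(k₂·C_A^2) = (k₁/k₂)·C_A⁻¹·C_H.
= (0.0847×7.860×5.000) / (0.942×7.860^2) = 3.329/58.20 = 0.0572.

0.0572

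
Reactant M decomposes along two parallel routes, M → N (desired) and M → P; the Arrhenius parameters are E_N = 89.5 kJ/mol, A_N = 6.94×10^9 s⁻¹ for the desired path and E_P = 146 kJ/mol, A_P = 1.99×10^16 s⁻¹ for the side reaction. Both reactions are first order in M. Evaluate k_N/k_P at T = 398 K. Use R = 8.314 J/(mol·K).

With equal orders, S_{N/P} = k_N/k_P = (A_N/A_P)·exp[(E_P−E_N)/(RT)].
(E_P−E_N)/(RT) = (146−89.5)×10³/(8.314×398) = 56500/3309 = 17.07.
k_N/k_P = (6.94×10^9/1.99×10^16)·exp(17.07) = 3.487×10^-7 × 2.603×10^7 = 9.08.

9.08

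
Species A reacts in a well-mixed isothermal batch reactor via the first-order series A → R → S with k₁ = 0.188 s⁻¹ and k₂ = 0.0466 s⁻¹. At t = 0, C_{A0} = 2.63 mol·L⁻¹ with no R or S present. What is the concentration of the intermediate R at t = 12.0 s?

The intermediate concentration in a first-order A→B→C sequence is C_R = k₁C_{A0}(e^(−k₁t) − e^(−k₂t))/(k₂−k₁).
e^(−k₁t) = e^(−0.188×12.0) = e^(−2.256) = 0.1048; e^(−k₂t) = e^(−0.5592) = 0.5717.
C_R = 0.188×2.63/(0.0466−0.188) × (0.1048−0.5717) = (-3.497)×(-0.4669) = 1.633 mol·L⁻¹.

1.63 mol·L⁻¹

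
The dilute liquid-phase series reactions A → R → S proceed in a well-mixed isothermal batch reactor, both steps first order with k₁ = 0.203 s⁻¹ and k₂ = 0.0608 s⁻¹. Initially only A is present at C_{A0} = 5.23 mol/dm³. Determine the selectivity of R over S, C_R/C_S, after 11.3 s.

1.77

The intermediate concentration in a first-order A→B→C sequence is C_R = k₁C_{A0}(e^(−k₁t) − e^(−k₂t))/(k₂−k₁).
e^(−k₁t) = e^(−0.203×11.3) = e^(−2.294) = 0.1009; e^(−k₂t) = e^(−0.6870) = 0.5031.
C_R = 0.203×5.23/(0.0608−0.203) × (0.1009−0.5031) = (-7.466)×(-0.4022) = 3.003 mol/dm³.
C_A = C_{A0}e^(−k₁t) = 0.5276 mol/dm³, so C_S = C_{A0}−C_A−C_R = 1.700 mol/dm³; C_R/C_S = 1.77.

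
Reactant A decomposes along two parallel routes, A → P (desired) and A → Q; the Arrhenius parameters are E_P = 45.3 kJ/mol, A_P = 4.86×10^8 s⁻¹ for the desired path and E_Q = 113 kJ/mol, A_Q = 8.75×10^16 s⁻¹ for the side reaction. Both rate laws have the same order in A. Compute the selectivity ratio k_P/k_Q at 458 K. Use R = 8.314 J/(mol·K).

With equal orders, S_{P/Q} = k_P/k_Q = (A_P/A_Q)·exp[(E_Q−E_P)/(RT)].
(E_Q−E_P)/(RT) = (113−45.3)×10³/(8.314×458) = 67700/3808 = 17.78.
k_P/k_Q = (4.86×10^8/8.75×10^16)·exp(17.78) = 5.554×10^-9 × 5.265×10^7 = 0.292.

0.292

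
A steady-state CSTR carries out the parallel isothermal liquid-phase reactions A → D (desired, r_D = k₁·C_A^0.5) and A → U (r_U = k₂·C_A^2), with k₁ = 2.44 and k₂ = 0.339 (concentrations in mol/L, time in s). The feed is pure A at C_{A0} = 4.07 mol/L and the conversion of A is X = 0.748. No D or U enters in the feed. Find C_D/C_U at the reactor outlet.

Exit C_A = C_{A0}(1−X) = 4.07×0.252 = 1.026 mol/L.
In a CSTR the entire volume is at exit conditions, so r_D = 2.44×1.026^0.5 = 2.471 and r_U = 0.339×1.026^2 = 0.3566.
Overall selectivity = C_D/C_U = r_Dτ/(r_Uτ) = r_D/r_U = 6.93.

6.93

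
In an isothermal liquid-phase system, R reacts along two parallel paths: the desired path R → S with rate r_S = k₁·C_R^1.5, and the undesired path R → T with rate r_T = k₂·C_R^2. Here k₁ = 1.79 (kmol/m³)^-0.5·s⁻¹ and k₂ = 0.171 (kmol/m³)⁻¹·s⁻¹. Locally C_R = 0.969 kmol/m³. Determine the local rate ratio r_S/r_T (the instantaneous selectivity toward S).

10.6

S_{S/T} = r_S/r_T = (k₁·C_R^1.5)/(k₂·C_R^2) = (k₁/k₂)·C_R^-0.5.
= (1.79×0.9690^1.5) / (0.171×0.9690^2) = 1.707/0.1606 = 10.6.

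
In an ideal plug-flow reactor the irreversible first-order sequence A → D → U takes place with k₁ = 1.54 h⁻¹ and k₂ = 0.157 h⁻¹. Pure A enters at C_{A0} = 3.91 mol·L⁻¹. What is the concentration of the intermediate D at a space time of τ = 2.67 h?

The intermediate concentration in a first-order A→B→C sequence is C_D = k₁C_{A0}(e^(−k₁τ) − e^(−k₂τ))/(k₂−k₁).
e^(−k₁τ) = e^(−1.54×2.67) = e^(−4.112) = 0.01638; e^(−k₂τ) = e^(−0.4192) = 0.6576.
C_D = 1.54×3.91/(0.157−1.54) × (0.01638−0.6576) = (-4.354)×(-0.6412) = 2.792 mol·L⁻¹.

2.79 mol·L⁻¹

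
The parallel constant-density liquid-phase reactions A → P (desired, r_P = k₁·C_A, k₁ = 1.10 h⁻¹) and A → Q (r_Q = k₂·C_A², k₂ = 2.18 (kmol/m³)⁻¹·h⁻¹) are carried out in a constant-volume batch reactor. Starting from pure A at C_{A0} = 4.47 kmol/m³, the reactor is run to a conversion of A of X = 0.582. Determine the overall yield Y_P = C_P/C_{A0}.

0.0836

C_A = C_{A0}(1−X) = 1.868 kmol/m³.
Along a PFR/batch, dC_P/dC_A = −r_P/(r_P+r_Q) = −k₁/(k₁+k₂·C_A).
Integrating from C_{A0} to C_A: C_P = (1.10/2.18)·ln[(1.10+2.18·4.47)/(1.10+2.18·1.87)] = 0.5046·ln(10.84/5.173) = 0.3735 kmol/m³.
Y_P = C_P/C_{A0} = 0.3735/4.47 = 0.0836.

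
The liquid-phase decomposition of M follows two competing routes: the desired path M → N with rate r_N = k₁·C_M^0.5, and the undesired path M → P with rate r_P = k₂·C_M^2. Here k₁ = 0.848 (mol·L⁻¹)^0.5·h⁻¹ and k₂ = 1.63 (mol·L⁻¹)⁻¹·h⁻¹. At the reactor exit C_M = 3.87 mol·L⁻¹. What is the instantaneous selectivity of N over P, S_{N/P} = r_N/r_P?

S_{N/P} = r_N/r_P = (k₁·C_M^0.5)/(k₂·C_M^2) = (k₁/k₂)·C_M^-1.5.
= (0.848×3.870^0.5) / (1.63×3.870^2) = 1.668/24.41 = 0.0683.
The undesired path is higher order in M, so low C_M (CSTR or dilute feed) favours N.

0.0683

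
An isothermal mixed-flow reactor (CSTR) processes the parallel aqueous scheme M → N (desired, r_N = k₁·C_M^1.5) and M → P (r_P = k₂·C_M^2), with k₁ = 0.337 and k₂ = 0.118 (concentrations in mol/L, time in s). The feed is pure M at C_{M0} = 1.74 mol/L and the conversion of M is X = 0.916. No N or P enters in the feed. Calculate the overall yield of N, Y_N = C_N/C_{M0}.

0.808

Exit C_M = C_{M0}(1−X) = 1.74×0.0840 = 0.1462 mol/L.
A CSTR operates uniformly at the exit composition, giving r_N = 0.01883 and r_P = 0.002521 (each k·C_M^n at C_M = 0.1462).
Fraction of consumed M going to N: r_N/(r_N+r_P) = 0.8819.
C_N = 0.8819·C_{M0}·X = 0.8819×1.74×0.916 = 1.41 mol/L; Y_N = C_N/C_{M0} = 0.808.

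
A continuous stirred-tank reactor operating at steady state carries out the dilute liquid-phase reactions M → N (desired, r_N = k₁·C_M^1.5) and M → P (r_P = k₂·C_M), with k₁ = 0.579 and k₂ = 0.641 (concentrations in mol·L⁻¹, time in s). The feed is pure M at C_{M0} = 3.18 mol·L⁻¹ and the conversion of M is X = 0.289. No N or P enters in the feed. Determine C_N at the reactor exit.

Exit C_M = C_{M0}(1−X) = 3.18×0.711 = 2.261 mol·L⁻¹.
In a CSTR the entire volume is at exit conditions, so r_N = 0.579×2.261^1.5 = 1.968 and r_P = 0.641×2.261 = 1.449.
Fraction of consumed M going to N: r_N/(r_N+r_P) = 0.5760.
C_N = 0.5760·C_{M0}·X = 0.5760×3.18×0.289 = 0.529 mol·L⁻¹.

0.529 mol·L⁻¹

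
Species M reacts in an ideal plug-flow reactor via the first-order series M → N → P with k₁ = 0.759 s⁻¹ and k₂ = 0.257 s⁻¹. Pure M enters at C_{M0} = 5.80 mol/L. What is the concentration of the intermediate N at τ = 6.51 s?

The intermediate concentration in a first-order A→B→C sequence is C_N = k₁C_{M0}(e^(−k₁τ) − e^(−k₂τ))/(k₂−k₁).
e^(−k₁τ) = e^(−0.759×6.51) = e^(−4.941) = 0.007147; e^(−k₂τ) = e^(−1.673) = 0.1877.
C_N = 0.759×5.80/(0.257−0.759) × (0.007147−0.1877) = (-8.769)×(-0.1805) = 1.583 mol/L.

1.58 mol/L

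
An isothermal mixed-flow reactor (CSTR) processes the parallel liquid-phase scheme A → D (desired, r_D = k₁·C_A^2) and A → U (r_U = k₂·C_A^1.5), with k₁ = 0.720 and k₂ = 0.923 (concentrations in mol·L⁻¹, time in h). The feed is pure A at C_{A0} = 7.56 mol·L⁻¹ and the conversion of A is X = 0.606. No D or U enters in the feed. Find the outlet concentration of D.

2.63 mol·L⁻¹

Exit C_A = C_{A0}(1−X) = 7.56×0.394 = 2.979 mol·L⁻¹.
Rates in a CSTR are evaluated at the outlet concentration: r_D = 0.720×2.979^2 = 6.388, r_U = 0.923×2.979^1.5 = 4.745.
Fraction of consumed A going to D: r_D/(r_D+r_U) = 0.5738.
C_D = 0.5738·C_{A0}·X = 0.5738×7.56×0.606 = 2.63 mol·L⁻¹.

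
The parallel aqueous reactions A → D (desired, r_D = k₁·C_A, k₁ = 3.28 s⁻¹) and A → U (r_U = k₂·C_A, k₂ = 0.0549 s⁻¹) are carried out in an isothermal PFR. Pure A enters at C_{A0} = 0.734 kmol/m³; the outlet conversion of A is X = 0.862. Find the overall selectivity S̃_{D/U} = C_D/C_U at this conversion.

59.7

C_A = C_{A0}(1−X) = 0.1013 kmol/m³.
Both paths are first order in A, so the instantaneous fraction to D is constant: dC_D/d(−C_A) = k₁/(k₁+k₂) = 0.9835.
C_D = 0.9835·(C_{A0}−C_A) = 0.9835×0.6327 = 0.622 kmol/m³.
C_U = (C_{A0}−C_A)−C_D = 0.01042 kmol/m³; S̃_{D/U} = 0.6223/0.01042 = 59.7.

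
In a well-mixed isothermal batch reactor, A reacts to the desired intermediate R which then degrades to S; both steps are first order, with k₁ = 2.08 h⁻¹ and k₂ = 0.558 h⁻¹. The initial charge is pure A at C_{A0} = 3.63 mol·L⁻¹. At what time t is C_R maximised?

0.864 h

Setting dC_R/dt = 0 gives t_opt = ln(k₂/k₁)/(k₂−k₁).
= ln(0.558/2.08)/(0.558−2.08) = ln(0.2683)/-1.522 = -1.316/-1.522 = 0.864 h.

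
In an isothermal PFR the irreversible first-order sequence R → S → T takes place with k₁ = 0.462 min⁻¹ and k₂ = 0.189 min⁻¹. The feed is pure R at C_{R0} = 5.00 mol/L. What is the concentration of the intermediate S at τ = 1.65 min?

Solving the coupled first-order balances gives C_S(τ) = [k₁/(k₂−k₁)]·C_{R0}·(e^(−k₁τ) − e^(−k₂τ)).
e^(−k₁τ) = e^(−0.462×1.65) = e^(−0.7623) = 0.4666; e^(−k₂τ) = e^(−0.3118) = 0.7321.
C_S = 0.462×5.00/(0.189−0.462) × (0.4666−0.7321) = (-8.462)×(-0.2655) = 2.247 mol/L.

2.25 mol/L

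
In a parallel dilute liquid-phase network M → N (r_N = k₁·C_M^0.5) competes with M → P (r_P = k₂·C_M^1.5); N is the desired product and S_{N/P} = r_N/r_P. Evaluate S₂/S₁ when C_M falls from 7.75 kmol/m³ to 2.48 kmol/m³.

S_{N/P} = (k₁/k₂)·C_M⁻¹, so S₂/S₁ = (C_{M,2}/C_{M,1})⁻¹.
= 7.75/2.48 = 3.13.

3.13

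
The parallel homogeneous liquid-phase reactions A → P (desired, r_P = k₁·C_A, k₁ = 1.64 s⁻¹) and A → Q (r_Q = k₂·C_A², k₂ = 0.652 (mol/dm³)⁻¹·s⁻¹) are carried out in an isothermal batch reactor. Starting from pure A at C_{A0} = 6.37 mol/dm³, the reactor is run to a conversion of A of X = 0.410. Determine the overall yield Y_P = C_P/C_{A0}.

0.137

C_A = C_{A0}(1−X) = 3.758 mol/dm³.
Along a PFR/batch, dC_P/dC_A = −r_P/(r_P+r_Q) = −k₁/(k₁+k₂·C_A).
Integrating from C_{A0} to C_A: C_P = (1.64/0.652)·ln[(1.64+0.652·6.37)/(1.64+0.652·3.76)] = 2.515·ln(5.793/4.090) = 0.8755 mol/dm³.
Y_P = C_P/C_{A0} = 0.8755/6.37 = 0.137.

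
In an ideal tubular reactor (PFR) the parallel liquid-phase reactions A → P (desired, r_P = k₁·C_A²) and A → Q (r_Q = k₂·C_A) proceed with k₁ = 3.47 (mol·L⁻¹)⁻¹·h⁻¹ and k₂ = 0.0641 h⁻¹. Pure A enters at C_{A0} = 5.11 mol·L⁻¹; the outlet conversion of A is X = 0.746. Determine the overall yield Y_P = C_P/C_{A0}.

C_A = C_{A0}(1−X) = 1.298 mol·L⁻¹.
Along a PFR/batch, dC_Q/dC_A = −r_Q/(r_P+r_Q) = −k₂/(k₂+k₁·C_A).
Integrating from C_{A0} to C_A: C_Q = (0.0641/3.47)·ln[(0.0641+3.47·5.11)/(0.0641+3.47·1.30)] = 0.01847·ln(17.80/4.568) = 0.02512 mol·L⁻¹.
Then C_P = (C_{A0}−C_A) − C_Q = 3.812 − 0.02512 = 3.787 mol·L⁻¹.
Y_P = C_P/C_{A0} = 3.787/5.11 = 0.741.

0.741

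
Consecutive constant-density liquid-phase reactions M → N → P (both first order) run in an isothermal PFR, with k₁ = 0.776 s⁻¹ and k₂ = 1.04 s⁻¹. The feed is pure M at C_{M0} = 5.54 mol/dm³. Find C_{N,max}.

1.75 mol/dm³

For a first-order series the maximum intermediate yield is C_{N,max}/C_{M0} = (k₁/k₂)^[k₂/(k₂−k₁)].
= (0.776/1.04)^(1.04/(1.04−0.776)) = (0.7462)^(3.939) = 0.3155.
C_{N,max} = 0.3155×5.54 = 1.75 mol/dm³.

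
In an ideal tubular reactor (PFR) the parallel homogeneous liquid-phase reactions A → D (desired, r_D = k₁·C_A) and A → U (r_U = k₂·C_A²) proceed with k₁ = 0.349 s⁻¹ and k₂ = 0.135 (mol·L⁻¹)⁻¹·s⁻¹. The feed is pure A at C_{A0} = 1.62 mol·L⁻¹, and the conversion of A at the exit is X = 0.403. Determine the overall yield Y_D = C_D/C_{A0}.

C_A = C_{A0}(1−X) = 0.9671 mol·L⁻¹.
Along a PFR/batch, dC_D/dC_A = −r_D/(r_D+r_U) = −k₁/(k₁+k₂·C_A).
Integrating from C_{A0} to C_A: C_D = (0.349/0.135)·ln[(0.349+0.135·1.62)/(0.349+0.135·0.967)] = 2.585·ln(0.5677/0.4796) = 0.4362 mol·L⁻¹.
Y_D = C_D/C_{A0} = 0.4362/1.62 = 0.269.

0.269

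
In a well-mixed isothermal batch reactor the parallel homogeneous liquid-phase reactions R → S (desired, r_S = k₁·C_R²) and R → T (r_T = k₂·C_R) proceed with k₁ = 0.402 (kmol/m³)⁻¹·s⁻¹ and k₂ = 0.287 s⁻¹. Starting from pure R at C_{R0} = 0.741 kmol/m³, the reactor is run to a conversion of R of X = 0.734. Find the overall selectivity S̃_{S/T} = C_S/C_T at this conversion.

0.627

C_R = C_{R0}(1−X) = 0.1971 kmol/m³.
Along a PFR/batch, dC_T/dC_R = −r_T/(r_S+r_T) = −k₂/(k₂+k₁·C_R).
Integrating from C_{R0} to C_R: C_T = (0.287/0.402)·ln[(0.287+0.402·0.741)/(0.287+0.402·0.197)] = 0.7139·ln(0.5849/0.3662) = 0.3342 kmol/m³.
Then C_S = (C_{R0}−C_R) − C_T = 0.5439 − 0.3342 = 0.2097 kmol/m³.
S̃_{S/T} = C_S/C_T = 0.2097/0.3342 = 0.627.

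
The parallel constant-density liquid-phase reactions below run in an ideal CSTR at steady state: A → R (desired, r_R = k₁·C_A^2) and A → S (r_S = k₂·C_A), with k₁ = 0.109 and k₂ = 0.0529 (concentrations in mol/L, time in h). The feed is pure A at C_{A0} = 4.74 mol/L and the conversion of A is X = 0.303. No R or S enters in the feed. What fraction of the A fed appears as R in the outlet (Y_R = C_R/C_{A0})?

0.264

Exit C_A = C_{A0}(1−X) = 4.74×0.697 = 3.304 mol/L.
In a CSTR the entire volume is at exit conditions, so r_R = 0.109×3.304^2 = 1.190 and r_S = 0.0529×3.304 = 0.1748.
Fraction of consumed A going to R: r_R/(r_R+r_S) = 0.8719.
C_R = 0.8719·C_{A0}·X = 0.8719×4.74×0.303 = 1.25 mol/L; Y_R = C_R/C_{A0} = 0.264.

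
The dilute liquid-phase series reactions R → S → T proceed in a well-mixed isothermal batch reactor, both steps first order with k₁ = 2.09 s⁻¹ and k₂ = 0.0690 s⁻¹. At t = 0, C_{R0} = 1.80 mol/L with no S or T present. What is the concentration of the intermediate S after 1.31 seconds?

The intermediate concentration in a first-order A→B→C sequence is C_S = k₁C_{R0}(e^(−k₁t) − e^(−k₂t))/(k₂−k₁).
e^(−k₁t) = e^(−2.09×1.31) = e^(−2.738) = 0.06471; e^(−k₂t) = e^(−0.09039) = 0.9136.
C_S = 2.09×1.80/(0.0690−2.09) × (0.06471−0.9136) = (-1.861)×(-0.8489) = 1.580 mol/L.

1.58 mol/L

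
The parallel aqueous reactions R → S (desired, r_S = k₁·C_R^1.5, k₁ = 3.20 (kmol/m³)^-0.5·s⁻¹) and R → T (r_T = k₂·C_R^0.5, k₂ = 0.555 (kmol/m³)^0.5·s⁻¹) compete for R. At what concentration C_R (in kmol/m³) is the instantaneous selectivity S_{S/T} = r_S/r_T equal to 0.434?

0.0753 kmol/m³

S_{S/T} = (k₁/k₂)·C_R ⇒ C_R = S·k₂/k₁.
= 0.434×0.555/3.20 = 0.0753 kmol/m³.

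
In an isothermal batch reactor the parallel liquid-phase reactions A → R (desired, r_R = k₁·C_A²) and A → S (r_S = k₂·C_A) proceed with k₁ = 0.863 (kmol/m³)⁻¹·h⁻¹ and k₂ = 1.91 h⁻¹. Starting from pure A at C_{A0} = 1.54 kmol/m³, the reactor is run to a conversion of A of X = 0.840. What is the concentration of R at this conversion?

0.358 kmol/m³

C_A = C_{A0}(1−X) = 0.2464 kmol/m³.
Along a PFR/batch, dC_S/dC_A = −r_S/(r_R+r_S) = −k₂/(k₂+k₁·C_A).
Integrating from C_{A0} to C_A: C_S = (1.91/0.863)·ln[(1.91+0.863·1.54)/(1.91+0.863·0.246)] = 2.213·ln(3.239/2.123) = 0.9353 kmol/m³.
Then C_R = (C_{A0}−C_A) − C_S = 1.294 − 0.9353 = 0.3583 kmol/m³.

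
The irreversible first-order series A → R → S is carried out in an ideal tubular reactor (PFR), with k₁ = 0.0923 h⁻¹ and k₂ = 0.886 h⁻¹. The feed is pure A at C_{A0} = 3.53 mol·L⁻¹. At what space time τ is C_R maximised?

2.85 h

Setting dC_R/dτ = 0 gives τ_opt = ln(k₂/k₁)/(k₂−k₁).
= ln(0.886/0.0923)/(0.886−0.0923) = ln(9.599)/0.7937 = 2.262/0.7937 = 2.85 h.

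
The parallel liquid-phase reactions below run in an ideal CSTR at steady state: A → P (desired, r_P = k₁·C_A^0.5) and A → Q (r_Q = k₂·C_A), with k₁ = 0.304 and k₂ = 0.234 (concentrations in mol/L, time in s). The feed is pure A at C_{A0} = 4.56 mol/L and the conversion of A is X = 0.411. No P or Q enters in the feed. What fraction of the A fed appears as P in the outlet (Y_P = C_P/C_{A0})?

0.182

Exit C_A = C_{A0}(1−X) = 4.56×0.589 = 2.686 mol/L.
Rates in a CSTR are evaluated at the outlet concentration: r_P = 0.304×2.686^0.5 = 0.4982, r_Q = 0.234×2.686 = 0.6285.
Fraction of consumed A going to P: r_P/(r_P+r_Q) = 0.4422.
C_P = 0.4422·C_{A0}·X = 0.4422×4.56×0.411 = 0.829 mol/L; Y_P = C_P/C_{A0} = 0.182.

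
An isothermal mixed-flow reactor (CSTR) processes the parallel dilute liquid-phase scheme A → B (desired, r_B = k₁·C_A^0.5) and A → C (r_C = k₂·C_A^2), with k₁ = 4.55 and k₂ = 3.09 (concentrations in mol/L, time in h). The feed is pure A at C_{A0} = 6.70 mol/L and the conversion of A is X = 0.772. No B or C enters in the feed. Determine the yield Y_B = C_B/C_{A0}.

Exit C_A = C_{A0}(1−X) = 6.70×0.228 = 1.528 mol/L.
Rates in a CSTR are evaluated at the outlet concentration: r_B = 4.55×1.528^0.5 = 5.624, r_C = 3.09×1.528^2 = 7.211.
Fraction of consumed A going to B: r_B/(r_B+r_C) = 0.4382.
C_B = 0.4382·C_{A0}·X = 0.4382×6.70×0.772 = 2.27 mol/L; Y_B = C_B/C_{A0} = 0.338.

0.338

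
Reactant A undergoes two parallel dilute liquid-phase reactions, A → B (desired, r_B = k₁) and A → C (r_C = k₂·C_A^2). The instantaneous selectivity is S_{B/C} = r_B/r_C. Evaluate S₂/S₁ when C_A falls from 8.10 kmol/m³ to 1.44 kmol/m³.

31.6

S_{B/C} = (k₁/k₂)·C_A^-2, so S₂/S₁ = (C_{A,2}/C_{A,1})^-2.
= (1.44/8.10)^(-2) = (0.1778)^(-2) = 31.6.
Selectivity toward B rises as C_A falls — low-concentration operation is favoured.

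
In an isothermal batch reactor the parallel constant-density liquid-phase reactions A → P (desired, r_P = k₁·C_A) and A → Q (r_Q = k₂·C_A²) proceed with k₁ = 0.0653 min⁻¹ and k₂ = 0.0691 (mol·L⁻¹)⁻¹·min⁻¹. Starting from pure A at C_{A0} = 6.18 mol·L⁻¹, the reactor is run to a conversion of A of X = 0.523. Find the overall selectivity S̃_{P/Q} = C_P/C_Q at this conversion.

0.215

C_A = C_{A0}(1−X) = 2.948 mol·L⁻¹.
Along a PFR/batch, dC_P/dC_A = −r_P/(r_P+r_Q) = −k₁/(k₁+k₂·C_A).
Integrating from C_{A0} to C_A: C_P = (0.0653/0.0691)·ln[(0.0653+0.0691·6.18)/(0.0653+0.0691·2.95)] = 0.9450·ln(0.4923/0.2690) = 0.5712 mol·L⁻¹.
C_Q = (C_{A0}−C_A)−C_P = 2.661 mol·L⁻¹; S̃_{P/Q} = 0.5712/2.661 = 0.215.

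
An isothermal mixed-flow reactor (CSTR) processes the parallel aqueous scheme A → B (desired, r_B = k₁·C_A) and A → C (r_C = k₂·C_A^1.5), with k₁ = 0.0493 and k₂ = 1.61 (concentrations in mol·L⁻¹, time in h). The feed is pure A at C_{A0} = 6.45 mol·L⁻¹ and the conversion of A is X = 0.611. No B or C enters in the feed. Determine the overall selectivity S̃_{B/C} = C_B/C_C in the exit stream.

0.0193

Exit C_A = C_{A0}(1−X) = 6.45×0.389 = 2.509 mol·L⁻¹.
A CSTR operates uniformly at the exit composition, giving r_B = 0.1237 and r_C = 6.399 (each k·C_A^n at C_A = 2.509).
Overall selectivity = C_B/C_C = r_Bτ/(r_Cτ) = r_B/r_C = 0.0193.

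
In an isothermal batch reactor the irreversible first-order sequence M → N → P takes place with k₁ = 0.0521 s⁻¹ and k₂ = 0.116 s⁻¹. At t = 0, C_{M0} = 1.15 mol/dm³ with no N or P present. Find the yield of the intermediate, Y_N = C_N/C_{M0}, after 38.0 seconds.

0.103

Solving the coupled first-order balances gives C_N(t) = [k₁/(k₂−k₁)]·C_{M0}·(e^(−k₁t) − e^(−k₂t)).
e^(−k₁t) = e^(−0.0521×38.0) = e^(−1.980) = 0.1381; e^(−k₂t) = e^(−4.408) = 0.01218.
C_N = 0.0521×1.15/(0.116−0.0521) × (0.1381−0.01218) = 0.9376×0.1259 = 0.1181 mol/dm³.
Y_N = C_N/C_{M0} = 0.1181/1.15 = 0.103.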